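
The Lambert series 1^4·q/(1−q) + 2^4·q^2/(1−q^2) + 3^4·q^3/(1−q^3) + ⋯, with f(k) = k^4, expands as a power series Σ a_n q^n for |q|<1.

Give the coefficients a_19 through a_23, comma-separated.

d|19:{19,1}  Σf=130321+1=130322
[q^20] f(1)=1,f(2)=16,f(4)=256,f(5)=625,f(10)=10000,f(20)=160000 ⇒ 170898
[q^21] f(21)=194481,f(7)=2401,f(3)=81,f(1)=1 ⇒ 196964
n=22: 1·22 2·11 11·2 22·1  f→[1+16+14641+234256]=248914
n=23: 1·23 23·1  f→[1+279841]=279842

130322, 170898, 196964, 248914, 279842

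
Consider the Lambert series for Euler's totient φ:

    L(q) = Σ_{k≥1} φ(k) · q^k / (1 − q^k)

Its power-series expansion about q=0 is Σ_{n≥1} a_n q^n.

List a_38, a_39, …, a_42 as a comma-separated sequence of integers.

[q^38] φ(38)=18,φ(19)=18,φ(2)=1,φ(1)=1 ⇒ 38
d|39:{39,13,3,1}  Σφ=24+12+2+1=39
q^40  k|40↦φ(k): 40:16 20:8 10:4 8:4 5:4 4:2 2:1 1:1  a_40=40
[q^41] φ(1)=1,φ(41)=40 ⇒ 41
[q^42] φ(42)=12,φ(21)=12,φ(14)=6,φ(7)=6,φ(6)=2,φ(3)=2,φ(2)=1,φ(1)=1 ⇒ 42

38, 39, 40, 41, 42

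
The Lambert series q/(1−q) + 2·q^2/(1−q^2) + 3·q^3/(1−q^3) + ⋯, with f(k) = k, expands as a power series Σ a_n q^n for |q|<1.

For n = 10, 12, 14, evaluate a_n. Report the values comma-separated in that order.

n=10: 10·1 5·2 2·5 1·10  f→[10+5+2+1]=18
[q^12] f(1)=1,f(2)=2,f(3)=3,f(4)=4,f(6)=6,f(12)=12 ⇒ 28
[q^14] f(1)=1,f(2)=2,f(7)=7,f(14)=14 ⇒ 24

18, 28, 24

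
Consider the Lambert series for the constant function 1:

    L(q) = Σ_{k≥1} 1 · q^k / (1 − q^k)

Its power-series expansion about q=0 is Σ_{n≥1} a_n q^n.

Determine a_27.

n=27: 27·1 9·3 3·9 1·27  f→[1+1+1+1]=4

a_27 = 4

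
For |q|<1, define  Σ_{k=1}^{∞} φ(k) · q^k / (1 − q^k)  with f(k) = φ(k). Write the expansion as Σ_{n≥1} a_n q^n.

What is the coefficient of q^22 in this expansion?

d|22:{22,11,2,1}  Σφ=10+10+1+1=22

a_22 = 22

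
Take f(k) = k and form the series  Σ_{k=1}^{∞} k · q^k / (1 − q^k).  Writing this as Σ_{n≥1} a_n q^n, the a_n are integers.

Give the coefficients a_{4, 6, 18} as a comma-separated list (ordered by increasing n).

7, 12, 39

[q^4] f(4)=4,f(2)=2,f(1)=1 ⇒ 7
q^6  k|6↦f(k): 6:6 3:3 2:2 1:1  a_6=12
d|18:{1,2,3,6,9,18}  Σf=1+2+3+6+9+18=39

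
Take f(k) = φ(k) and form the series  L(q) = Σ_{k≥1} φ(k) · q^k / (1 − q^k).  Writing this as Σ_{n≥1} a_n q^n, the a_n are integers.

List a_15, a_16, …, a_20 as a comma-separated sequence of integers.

d|15:{15,5,3,1}  Σφ=8+4+2+1=15
n=16: 16·1 8·2 4·4 2·8 1·16  φ→[8+4+2+1+1]=16
n=17: 17·1 1·17  φ→[16+1]=17
q^18  k|18↦φ(k): 1:1 2:1 3:2 6:2 9:6 18:6  a_18=18
n=19: 1·19 19·1  φ→[1+18]=19
n=20: 20·1 10·2 5·4 4·5 2·10 1·20  φ→[8+4+4+2+1+1]=20

15, 16, 17, 18, 19, 20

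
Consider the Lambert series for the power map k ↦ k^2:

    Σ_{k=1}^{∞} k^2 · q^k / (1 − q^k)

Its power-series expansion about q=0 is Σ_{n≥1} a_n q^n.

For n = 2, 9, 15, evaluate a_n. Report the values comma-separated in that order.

5, 91, 260

[q^2] f(2)=4,f(1)=1 ⇒ 5
d|9:{9,3,1}  Σf=81+9+1=91
n=15: 1·15 3·5 5·3 15·1  f→[1+9+25+225]=260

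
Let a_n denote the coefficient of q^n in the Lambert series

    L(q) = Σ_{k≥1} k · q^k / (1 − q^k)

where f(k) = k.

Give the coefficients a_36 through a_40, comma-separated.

q^36  k|36↦f(k): 1:1 2:2 3:3 4:4 6:6 9:9 12:12 18:18 36:36  a_36=91
d|37:{37,1}  Σf=37+1=38
d|38:{38,19,2,1}  Σf=38+19+2+1=60
q^39  k|39↦f(k): 39:39 13:13 3:3 1:1  a_39=56
[q^40] f(40)=40,f(20)=20,f(10)=10,f(8)=8,f(5)=5,f(4)=4,f(2)=2,f(1)=1 ⇒ 90

91, 38, 60, 56, 90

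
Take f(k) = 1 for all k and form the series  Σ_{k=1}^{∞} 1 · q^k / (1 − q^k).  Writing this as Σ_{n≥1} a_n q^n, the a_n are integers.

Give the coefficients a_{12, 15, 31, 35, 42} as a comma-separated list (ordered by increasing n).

q^12  k|12↦f(k): 1:1 2:1 3:1 4:1 6:1 12:1  a_12=6
d|15:{1,3,5,15}  Σf=1+1+1+1=4
q^31  k|31↦f(k): 1:1 31:1  a_31=2
d|35:{35,7,5,1}  Σf=1+1+1+1=4
q^42  k|42↦f(k): 42:1 21:1 14:1 7:1 6:1 3:1 2:1 1:1  a_42=8

6, 4, 2, 4, 8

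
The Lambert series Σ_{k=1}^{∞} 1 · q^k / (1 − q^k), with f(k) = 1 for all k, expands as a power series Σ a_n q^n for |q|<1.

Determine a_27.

a_27 = 4

d|27:{1,3,9,27}  Σf=1+1+1+1=4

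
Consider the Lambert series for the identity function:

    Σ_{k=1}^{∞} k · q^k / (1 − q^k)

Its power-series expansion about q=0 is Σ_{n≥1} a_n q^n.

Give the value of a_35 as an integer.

n=35: 35·1 7·5 5·7 1·35  f→[35+7+5+1]=48

a_35 = 48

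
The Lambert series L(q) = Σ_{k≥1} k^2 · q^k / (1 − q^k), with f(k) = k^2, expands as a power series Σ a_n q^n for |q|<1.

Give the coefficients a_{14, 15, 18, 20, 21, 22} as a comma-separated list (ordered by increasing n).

250, 260, 455, 546, 500, 610

d|14:{14,7,2,1}  Σf=196+49+4+1=250
n=15: 15·1 5·3 3·5 1·15  f→[225+25+9+1]=260
d|18:{1,2,3,6,9,18}  Σf=1+4+9+36+81+324=455
d|20:{1,2,4,5,10,20}  Σf=1+4+16+25+100+400=546
d|21:{21,7,3,1}  Σf=441+49+9+1=500
q^22  k|22↦f(k): 22:484 11:121 2:4 1:1  a_22=610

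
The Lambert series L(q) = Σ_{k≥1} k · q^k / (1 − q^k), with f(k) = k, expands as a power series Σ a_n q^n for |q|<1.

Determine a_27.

q^27  k|27↦f(k): 1:1 3:3 9:9 27:27  a_27=40

a_27 = 40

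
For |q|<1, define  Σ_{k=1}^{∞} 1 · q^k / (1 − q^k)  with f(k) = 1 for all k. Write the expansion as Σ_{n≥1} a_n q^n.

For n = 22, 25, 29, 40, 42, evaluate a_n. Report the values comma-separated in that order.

n=22: 1·22 2·11 11·2 22·1  f→[1+1+1+1]=4
d|25:{25,5,1}  Σf=1+1+1=3
d|29:{29,1}  Σf=1+1=2
n=40: 1·40 2·20 4·10 5·8 8·5 10·4 20·2 40·1  f→[1+1+1+1+1+1+1+1]=8
d|42:{1,2,3,6,7,14,21,42}  Σf=1+1+1+1+1+1+1+1=8

4, 3, 2, 8, 8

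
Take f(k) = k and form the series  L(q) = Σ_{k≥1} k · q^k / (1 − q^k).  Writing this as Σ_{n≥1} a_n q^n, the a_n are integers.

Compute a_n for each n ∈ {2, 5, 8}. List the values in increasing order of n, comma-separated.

3, 6, 15

d|2:{2,1}  Σf=2+1=3
[q^5] f(1)=1,f(5)=5 ⇒ 6
n=8: 1·8 2·4 4·2 8·1  f→[1+2+4+8]=15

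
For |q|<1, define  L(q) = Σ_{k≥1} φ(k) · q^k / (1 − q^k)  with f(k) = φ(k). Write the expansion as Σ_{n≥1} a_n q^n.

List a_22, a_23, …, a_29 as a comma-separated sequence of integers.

n=22: 22·1 11·2 2·11 1·22  φ→[10+10+1+1]=22
q^23  k|23↦φ(k): 1:1 23:22  a_23=23
[q^24] φ(1)=1,φ(2)=1,φ(3)=2,φ(4)=2,φ(6)=2,φ(8)=4,φ(12)=4,φ(24)=8 ⇒ 24
d|25:{1,5,25}  Σφ=1+4+20=25
q^26  k|26↦φ(k): 26:12 13:12 2:1 1:1  a_26=26
[q^27] φ(1)=1,φ(3)=2,φ(9)=6,φ(27)=18 ⇒ 27
q^28  k|28↦φ(k): 1:1 2:1 4:2 7:6 14:6 28:12  a_28=28
d|29:{1,29}  Σφ=1+28=29

22, 23, 24, 25, 26, 27, 28, 29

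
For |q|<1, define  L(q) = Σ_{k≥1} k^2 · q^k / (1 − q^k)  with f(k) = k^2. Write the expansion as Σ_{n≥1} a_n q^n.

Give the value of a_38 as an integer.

d|38:{38,19,2,1}  Σf=1444+361+4+1=1810

a_38 = 1810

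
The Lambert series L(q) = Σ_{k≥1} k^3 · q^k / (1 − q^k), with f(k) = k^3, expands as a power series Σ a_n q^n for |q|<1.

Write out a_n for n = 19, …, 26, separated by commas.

d|19:{1,19}  Σf=1+6859=6860
n=20: 20·1 10·2 5·4 4·5 2·10 1·20  f→[8000+1000+125+64+8+1]=9198
n=21: 1·21 3·7 7·3 21·1  f→[1+27+343+9261]=9632
d|22:{22,11,2,1}  Σf=10648+1331+8+1=11988
n=23: 1·23 23·1  f→[1+12167]=12168
q^24  k|24↦f(k): 1:1 2:8 3:27 4:64 6:216 8:512 12:1728 24:13824  a_24=16380
d|25:{1,5,25}  Σf=1+125+15625=15751
d|26:{26,13,2,1}  Σf=17576+2197+8+1=19782

6860, 9198, 9632, 11988, 12168, 16380, 15751, 19782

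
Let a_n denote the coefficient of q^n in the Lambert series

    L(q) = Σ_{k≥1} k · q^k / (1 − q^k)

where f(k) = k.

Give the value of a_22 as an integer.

a_22 = 36

[q^22] f(22)=22,f(11)=11,f(2)=2,f(1)=1 ⇒ 36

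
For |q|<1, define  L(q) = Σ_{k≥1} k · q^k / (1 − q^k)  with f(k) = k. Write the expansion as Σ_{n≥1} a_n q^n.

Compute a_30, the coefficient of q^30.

a_30 = 72

d|30:{30,15,10,6,5,3,2,1}  Σf=30+15+10+6+5+3+2+1=72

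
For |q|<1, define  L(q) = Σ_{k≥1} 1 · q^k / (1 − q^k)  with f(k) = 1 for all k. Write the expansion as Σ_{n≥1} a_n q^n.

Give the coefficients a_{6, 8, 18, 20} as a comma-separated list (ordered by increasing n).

[q^6] f(1)=1,f(2)=1,f(3)=1,f(6)=1 ⇒ 4
[q^8] f(8)=1,f(4)=1,f(2)=1,f(1)=1 ⇒ 4
[q^18] f(18)=1,f(9)=1,f(6)=1,f(3)=1,f(2)=1,f(1)=1 ⇒ 6
q^20  k|20↦f(k): 1:1 2:1 4:1 5:1 10:1 20:1  a_20=6

4, 4, 6, 6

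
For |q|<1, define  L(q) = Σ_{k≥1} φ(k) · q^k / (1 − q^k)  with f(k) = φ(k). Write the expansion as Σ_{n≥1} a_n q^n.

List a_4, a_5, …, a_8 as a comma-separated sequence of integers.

n=4: 4·1 2·2 1·4  φ→[2+1+1]=4
[q^5] φ(5)=4,φ(1)=1 ⇒ 5
n=6: 6·1 3·2 2·3 1·6  φ→[2+2+1+1]=6
d|7:{1,7}  Σφ=1+6=7
[q^8] φ(1)=1,φ(2)=1,φ(4)=2,φ(8)=4 ⇒ 8

4, 5, 6, 7, 8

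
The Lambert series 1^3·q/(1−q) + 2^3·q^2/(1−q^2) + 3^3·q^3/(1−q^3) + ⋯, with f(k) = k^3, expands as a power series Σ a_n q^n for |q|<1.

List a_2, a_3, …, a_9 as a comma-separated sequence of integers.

9, 28, 73, 126, 252, 344, 585, 757

d|2:{1,2}  Σf=1+8=9
d|3:{1,3}  Σf=1+27=28
n=4: 1·4 2·2 4·1  f→[1+8+64]=73
[q^5] f(1)=1,f(5)=125 ⇒ 126
[q^6] f(1)=1,f(2)=8,f(3)=27,f(6)=216 ⇒ 252
q^7  k|7↦f(k): 1:1 7:343  a_7=344
n=8: 1·8 2·4 4·2 8·1  f→[1+8+64+512]=585
n=9: 1·9 3·3 9·1  f→[1+27+729]=757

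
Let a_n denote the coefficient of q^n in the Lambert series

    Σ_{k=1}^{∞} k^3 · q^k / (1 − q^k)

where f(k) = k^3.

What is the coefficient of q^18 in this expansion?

a_18 = 6813

[q^18] f(1)=1,f(2)=8,f(3)=27,f(6)=216,f(9)=729,f(18)=5832 ⇒ 6813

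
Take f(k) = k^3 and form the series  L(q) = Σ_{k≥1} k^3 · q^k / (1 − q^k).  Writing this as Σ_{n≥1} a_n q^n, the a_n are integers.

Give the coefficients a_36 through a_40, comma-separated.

q^36  k|36↦f(k): 36:46656 18:5832 12:1728 9:729 6:216 4:64 3:27 2:8 1:1  a_36=55261
[q^37] f(37)=50653,f(1)=1 ⇒ 50654
[q^38] f(38)=54872,f(19)=6859,f(2)=8,f(1)=1 ⇒ 61740
d|39:{39,13,3,1}  Σf=59319+2197+27+1=61544
[q^40] f(1)=1,f(2)=8,f(4)=64,f(5)=125,f(8)=512,f(10)=1000,f(20)=8000,f(40)=64000 ⇒ 73710

55261, 50654, 61740, 61544, 73710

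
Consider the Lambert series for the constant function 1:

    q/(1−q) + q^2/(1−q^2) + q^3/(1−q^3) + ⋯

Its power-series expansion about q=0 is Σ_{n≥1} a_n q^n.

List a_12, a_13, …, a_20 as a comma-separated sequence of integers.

6, 2, 4, 4, 5, 2, 6, 2, 6

q^12  k|12↦f(k): 1:1 2:1 3:1 4:1 6:1 12:1  a_12=6
d|13:{1,13}  Σf=1+1=2
[q^14] f(14)=1,f(7)=1,f(2)=1,f(1)=1 ⇒ 4
d|15:{15,5,3,1}  Σf=1+1+1+1=4
q^16  k|16↦f(k): 1:1 2:1 4:1 8:1 16:1  a_16=5
q^17  k|17↦f(k): 17:1 1:1  a_17=2
[q^18] f(1)=1,f(2)=1,f(3)=1,f(6)=1,f(9)=1,f(18)=1 ⇒ 6
q^19  k|19↦f(k): 1:1 19:1  a_19=2
q^20  k|20↦f(k): 20:1 10:1 5:1 4:1 2:1 1:1  a_20=6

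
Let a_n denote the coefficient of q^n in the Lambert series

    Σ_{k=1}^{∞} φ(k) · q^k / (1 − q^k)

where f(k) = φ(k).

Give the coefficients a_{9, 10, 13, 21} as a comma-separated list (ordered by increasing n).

q^9  k|9↦φ(k): 9:6 3:2 1:1  a_9=9
[q^10] φ(10)=4,φ(5)=4,φ(2)=1,φ(1)=1 ⇒ 10
q^13  k|13↦φ(k): 1:1 13:12  a_13=13
[q^21] φ(21)=12,φ(7)=6,φ(3)=2,φ(1)=1 ⇒ 21

9, 10, 13, 21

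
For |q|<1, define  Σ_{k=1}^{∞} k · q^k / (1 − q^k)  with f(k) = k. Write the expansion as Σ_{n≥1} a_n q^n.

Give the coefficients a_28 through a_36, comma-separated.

q^28  k|28↦f(k): 28:28 14:14 7:7 4:4 2:2 1:1  a_28=56
[q^29] f(1)=1,f(29)=29 ⇒ 30
q^30  k|30↦f(k): 30:30 15:15 10:10 6:6 5:5 3:3 2:2 1:1  a_30=72
d|31:{31,1}  Σf=31+1=32
n=32: 1·32 2·16 4·8 8·4 16·2 32·1  f→[1+2+4+8+16+32]=63
d|33:{1,3,11,33}  Σf=1+3+11+33=48
n=34: 1·34 2·17 17·2 34·1  f→[1+2+17+34]=54
d|35:{35,7,5,1}  Σf=35+7+5+1=48
q^36  k|36↦f(k): 36:36 18:18 12:12 9:9 6:6 4:4 3:3 2:2 1:1  a_36=91

56, 30, 72, 32, 63, 48, 54, 48, 91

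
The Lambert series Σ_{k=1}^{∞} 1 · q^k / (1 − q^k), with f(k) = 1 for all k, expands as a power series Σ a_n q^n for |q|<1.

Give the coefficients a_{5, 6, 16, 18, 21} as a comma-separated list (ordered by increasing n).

d|5:{1,5}  Σf=1+1=2
d|6:{6,3,2,1}  Σf=1+1+1+1=4
n=16: 1·16 2·8 4·4 8·2 16·1  f→[1+1+1+1+1]=5
q^18  k|18↦f(k): 1:1 2:1 3:1 6:1 9:1 18:1  a_18=6
q^21  k|21↦f(k): 1:1 3:1 7:1 21:1  a_21=4

2, 4, 5, 6, 4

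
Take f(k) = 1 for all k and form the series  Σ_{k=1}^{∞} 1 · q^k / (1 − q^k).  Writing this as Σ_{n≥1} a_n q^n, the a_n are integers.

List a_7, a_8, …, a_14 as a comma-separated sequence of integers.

2, 4, 3, 4, 2, 6, 2, 4

d|7:{7,1}  Σf=1+1=2
[q^8] f(8)=1,f(4)=1,f(2)=1,f(1)=1 ⇒ 4
[q^9] f(1)=1,f(3)=1,f(9)=1 ⇒ 3
d|10:{1,2,5,10}  Σf=1+1+1+1=4
n=11: 11·1 1·11  f→[1+1]=2
[q^12] f(12)=1,f(6)=1,f(4)=1,f(3)=1,f(2)=1,f(1)=1 ⇒ 6
d|13:{1,13}  Σf=1+1=2
d|14:{1,2,7,14}  Σf=1+1+1+1=4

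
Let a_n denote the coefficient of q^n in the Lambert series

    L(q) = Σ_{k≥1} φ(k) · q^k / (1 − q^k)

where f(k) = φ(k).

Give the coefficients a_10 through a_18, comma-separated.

n=10: 10·1 5·2 2·5 1·10  φ→[4+4+1+1]=10
n=11: 11·1 1·11  φ→[10+1]=11
n=12: 1·12 2·6 3·4 4·3 6·2 12·1  φ→[1+1+2+2+2+4]=12
n=13: 13·1 1·13  φ→[12+1]=13
n=14: 14·1 7·2 2·7 1·14  φ→[6+6+1+1]=14
[q^15] φ(15)=8,φ(5)=4,φ(3)=2,φ(1)=1 ⇒ 15
d|16:{16,8,4,2,1}  Σφ=8+4+2+1+1=16
[q^17] φ(1)=1,φ(17)=16 ⇒ 17
d|18:{18,9,6,3,2,1}  Σφ=6+6+2+2+1+1=18

10, 11, 12, 13, 14, 15, 16, 17, 18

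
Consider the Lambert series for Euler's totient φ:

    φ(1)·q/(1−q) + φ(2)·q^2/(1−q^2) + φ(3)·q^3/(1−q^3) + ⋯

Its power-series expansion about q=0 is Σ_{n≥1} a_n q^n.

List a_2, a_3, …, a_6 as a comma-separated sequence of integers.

q^2  k|2↦φ(k): 1:1 2:1  a_2=2
d|3:{1,3}  Σφ=1+2=3
d|4:{1,2,4}  Σφ=1+1+2=4
q^5  k|5↦φ(k): 1:1 5:4  a_5=5
q^6  k|6↦φ(k): 1:1 2:1 3:2 6:2  a_6=6

2, 3, 4, 5, 6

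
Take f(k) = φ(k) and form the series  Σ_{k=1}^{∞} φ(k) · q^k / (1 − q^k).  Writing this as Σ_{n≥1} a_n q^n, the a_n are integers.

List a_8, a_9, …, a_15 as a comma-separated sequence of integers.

[q^8] φ(8)=4,φ(4)=2,φ(2)=1,φ(1)=1 ⇒ 8
d|9:{1,3,9}  Σφ=1+2+6=9
n=10: 1·10 2·5 5·2 10·1  φ→[1+1+4+4]=10
n=11: 1·11 11·1  φ→[1+10]=11
d|12:{12,6,4,3,2,1}  Σφ=4+2+2+2+1+1=12
d|13:{1,13}  Σφ=1+12=13
n=14: 14·1 7·2 2·7 1·14  φ→[6+6+1+1]=14
n=15: 1·15 3·5 5·3 15·1  φ→[1+2+4+8]=15

8, 9, 10, 11, 12, 13, 14, 15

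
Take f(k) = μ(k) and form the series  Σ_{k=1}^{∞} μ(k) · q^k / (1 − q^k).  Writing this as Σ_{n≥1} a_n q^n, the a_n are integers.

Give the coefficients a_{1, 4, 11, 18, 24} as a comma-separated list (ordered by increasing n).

1, 0, 0, 0, 0

q^1  k|1↦μ(k): 1:1  a_1=1
q^4  k|4↦μ(k): 1:1 2:-1 4:0  a_4=0
[q^11] μ(1)=1,μ(11)=-1 ⇒ 0
[q^18] μ(18)=0,μ(9)=0,μ(6)=1,μ(3)=-1,μ(2)=-1,μ(1)=1 ⇒ 0
d|24:{1,2,3,4,6,8,12,24}  Σμ=1+(-1)+(-1)+0+1+0+0+0=0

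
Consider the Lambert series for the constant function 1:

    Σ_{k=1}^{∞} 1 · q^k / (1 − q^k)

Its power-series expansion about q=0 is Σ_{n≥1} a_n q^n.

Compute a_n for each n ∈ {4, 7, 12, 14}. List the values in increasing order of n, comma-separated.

3, 2, 6, 4

n=4: 4·1 2·2 1·4  f→[1+1+1]=3
[q^7] f(1)=1,f(7)=1 ⇒ 2
n=12: 1·12 2·6 3·4 4·3 6·2 12·1  f→[1+1+1+1+1+1]=6
q^14  k|14↦f(k): 1:1 2:1 7:1 14:1  a_14=4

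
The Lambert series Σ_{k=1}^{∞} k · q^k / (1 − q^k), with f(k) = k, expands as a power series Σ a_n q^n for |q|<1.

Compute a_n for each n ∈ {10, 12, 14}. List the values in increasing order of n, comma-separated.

18, 28, 24

d|10:{10,5,2,1}  Σf=10+5+2+1=18
[q^12] f(1)=1,f(2)=2,f(3)=3,f(4)=4,f(6)=6,f(12)=12 ⇒ 28
d|14:{1,2,7,14}  Σf=1+2+7+14=24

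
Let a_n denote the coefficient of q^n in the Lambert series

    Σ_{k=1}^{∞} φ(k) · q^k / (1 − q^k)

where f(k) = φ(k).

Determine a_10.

q^10  k|10↦φ(k): 10:4 5:4 2:1 1:1  a_10=10

a_10 = 10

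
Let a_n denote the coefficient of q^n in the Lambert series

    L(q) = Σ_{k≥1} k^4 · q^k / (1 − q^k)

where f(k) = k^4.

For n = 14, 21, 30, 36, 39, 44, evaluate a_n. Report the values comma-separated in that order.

[q^14] f(1)=1,f(2)=16,f(7)=2401,f(14)=38416 ⇒ 40834
[q^21] f(21)=194481,f(7)=2401,f(3)=81,f(1)=1 ⇒ 196964
[q^30] f(1)=1,f(2)=16,f(3)=81,f(5)=625,f(6)=1296,f(10)=10000,f(15)=50625,f(30)=810000 ⇒ 872644
n=36: 1·36 2·18 3·12 4·9 6·6 9·4 12·3 18·2 36·1  f→[1+16+81+256+1296+6561+20736+104976+1679616]=1813539
d|39:{1,3,13,39}  Σf=1+81+28561+2313441=2342084
q^44  k|44↦f(k): 1:1 2:16 4:256 11:14641 22:234256 44:3748096  a_44=3997266

40834, 196964, 872644, 1813539, 2342084, 3997266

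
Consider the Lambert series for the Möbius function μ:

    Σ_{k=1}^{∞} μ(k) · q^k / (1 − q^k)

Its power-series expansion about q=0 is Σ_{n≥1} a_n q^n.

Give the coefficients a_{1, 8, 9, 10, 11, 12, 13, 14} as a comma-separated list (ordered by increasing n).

1, 0, 0, 0, 0, 0, 0, 0

n=1: 1·1  μ→[1]=1
d|8:{1,2,4,8}  Σμ=1+(-1)+0+0=0
n=9: 9·1 3·3 1·9  μ→[0+(-1)+1]=0
q^10  k|10↦μ(k): 1:1 2:-1 5:-1 10:1  a_10=0
[q^11] μ(1)=1,μ(11)=-1 ⇒ 0
[q^12] μ(12)=0,μ(6)=1,μ(4)=0,μ(3)=-1,μ(2)=-1,μ(1)=1 ⇒ 0
q^13  k|13↦μ(k): 1:1 13:-1  a_13=0
d|14:{1,2,7,14}  Σμ=1+(-1)+(-1)+1=0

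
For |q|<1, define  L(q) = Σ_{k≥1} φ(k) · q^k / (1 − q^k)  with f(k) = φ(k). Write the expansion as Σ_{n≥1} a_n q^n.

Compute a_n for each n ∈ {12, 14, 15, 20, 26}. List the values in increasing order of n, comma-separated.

q^12  k|12↦φ(k): 12:4 6:2 4:2 3:2 2:1 1:1  a_12=12
n=14: 14·1 7·2 2·7 1·14  φ→[6+6+1+1]=14
d|15:{1,3,5,15}  Σφ=1+2+4+8=15
q^20  k|20↦φ(k): 20:8 10:4 5:4 4:2 2:1 1:1  a_20=20
d|26:{26,13,2,1}  Σφ=12+12+1+1=26

12, 14, 15, 20, 26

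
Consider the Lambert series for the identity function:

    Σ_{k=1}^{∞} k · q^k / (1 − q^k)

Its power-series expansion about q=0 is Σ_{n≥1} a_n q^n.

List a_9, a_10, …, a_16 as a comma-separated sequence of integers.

q^9  k|9↦f(k): 1:1 3:3 9:9  a_9=13
[q^10] f(10)=10,f(5)=5,f(2)=2,f(1)=1 ⇒ 18
d|11:{11,1}  Σf=11+1=12
[q^12] f(12)=12,f(6)=6,f(4)=4,f(3)=3,f(2)=2,f(1)=1 ⇒ 28
[q^13] f(13)=13,f(1)=1 ⇒ 14
d|14:{1,2,7,14}  Σf=1+2+7+14=24
n=15: 15·1 5·3 3·5 1·15  f→[15+5+3+1]=24
d|16:{1,2,4,8,16}  Σf=1+2+4+8+16=31

13, 18, 12, 28, 14, 24, 24, 31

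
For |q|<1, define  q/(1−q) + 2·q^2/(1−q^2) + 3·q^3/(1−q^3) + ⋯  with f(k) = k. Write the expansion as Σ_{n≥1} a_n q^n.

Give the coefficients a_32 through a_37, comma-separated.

q^32  k|32↦f(k): 1:1 2:2 4:4 8:8 16:16 32:32  a_32=63
d|33:{33,11,3,1}  Σf=33+11+3+1=48
n=34: 34·1 17·2 2·17 1·34  f→[34+17+2+1]=54
q^35  k|35↦f(k): 1:1 5:5 7:7 35:35  a_35=48
q^36  k|36↦f(k): 1:1 2:2 3:3 4:4 6:6 9:9 12:12 18:18 36:36  a_36=91
[q^37] f(37)=37,f(1)=1 ⇒ 38

63, 48, 54, 48, 91, 38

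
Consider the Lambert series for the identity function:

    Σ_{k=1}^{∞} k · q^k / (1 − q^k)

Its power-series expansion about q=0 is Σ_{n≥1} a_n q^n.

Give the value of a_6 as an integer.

a_6 = 12

n=6: 1·6 2·3 3·2 6·1  f→[1+2+3+6]=12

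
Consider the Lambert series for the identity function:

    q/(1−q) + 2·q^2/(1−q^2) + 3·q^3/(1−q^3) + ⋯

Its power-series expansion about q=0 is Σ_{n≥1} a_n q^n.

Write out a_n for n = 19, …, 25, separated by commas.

20, 42, 32, 36, 24, 60, 31

q^19  k|19↦f(k): 19:19 1:1  a_19=20
d|20:{20,10,5,4,2,1}  Σf=20+10+5+4+2+1=42
n=21: 1·21 3·7 7·3 21·1  f→[1+3+7+21]=32
n=22: 1·22 2·11 11·2 22·1  f→[1+2+11+22]=36
q^23  k|23↦f(k): 1:1 23:23  a_23=24
d|24:{1,2,3,4,6,8,12,24}  Σf=1+2+3+4+6+8+12+24=60
n=25: 1·25 5·5 25·1  f→[1+5+25]=31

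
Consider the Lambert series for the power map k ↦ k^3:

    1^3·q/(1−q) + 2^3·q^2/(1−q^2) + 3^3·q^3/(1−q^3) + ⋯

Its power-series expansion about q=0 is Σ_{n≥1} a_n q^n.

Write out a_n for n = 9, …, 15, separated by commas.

757, 1134, 1332, 2044, 2198, 3096, 3528

[q^9] f(9)=729,f(3)=27,f(1)=1 ⇒ 757
d|10:{10,5,2,1}  Σf=1000+125+8+1=1134
[q^11] f(11)=1331,f(1)=1 ⇒ 1332
n=12: 1·12 2·6 3·4 4·3 6·2 12·1  f→[1+8+27+64+216+1728]=2044
q^13  k|13↦f(k): 13:2197 1:1  a_13=2198
d|14:{14,7,2,1}  Σf=2744+343+8+1=3096
[q^15] f(15)=3375,f(5)=125,f(3)=27,f(1)=1 ⇒ 3528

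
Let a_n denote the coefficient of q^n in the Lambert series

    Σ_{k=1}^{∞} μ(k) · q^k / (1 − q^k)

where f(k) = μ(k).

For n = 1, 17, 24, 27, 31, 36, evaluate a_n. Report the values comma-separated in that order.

[q^1] μ(1)=1 ⇒ 1
n=17: 17·1 1·17  μ→[(-1)+1]=0
[q^24] μ(1)=1,μ(2)=-1,μ(3)=-1,μ(4)=0,μ(6)=1,μ(8)=0,μ(12)=0,μ(24)=0 ⇒ 0
[q^27] μ(27)=0,μ(9)=0,μ(3)=-1,μ(1)=1 ⇒ 0
d|31:{31,1}  Σμ=(-1)+1=0
d|36:{1,2,3,4,6,9,12,18,36}  Σμ=1+(-1)+(-1)+0+1+0+0+0+0=0

1, 0, 0, 0, 0, 0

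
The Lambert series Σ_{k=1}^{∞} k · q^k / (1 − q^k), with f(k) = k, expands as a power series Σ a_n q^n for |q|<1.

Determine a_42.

a_42 = 96

[q^42] f(1)=1,f(2)=2,f(3)=3,f(6)=6,f(7)=7,f(14)=14,f(21)=21,f(42)=42 ⇒ 96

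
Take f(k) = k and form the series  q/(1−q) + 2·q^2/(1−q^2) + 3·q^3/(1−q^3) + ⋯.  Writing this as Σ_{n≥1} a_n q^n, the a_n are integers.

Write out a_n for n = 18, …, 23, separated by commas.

39, 20, 42, 32, 36, 24

d|18:{18,9,6,3,2,1}  Σf=18+9+6+3+2+1=39
q^19  k|19↦f(k): 19:19 1:1  a_19=20
[q^20] f(20)=20,f(10)=10,f(5)=5,f(4)=4,f(2)=2,f(1)=1 ⇒ 42
d|21:{1,3,7,21}  Σf=1+3+7+21=32
d|22:{1,2,11,22}  Σf=1+2+11+22=36
[q^23] f(23)=23,f(1)=1 ⇒ 24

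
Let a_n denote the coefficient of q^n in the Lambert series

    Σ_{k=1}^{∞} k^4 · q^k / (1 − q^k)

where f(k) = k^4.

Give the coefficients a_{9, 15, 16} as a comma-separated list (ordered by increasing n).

d|9:{9,3,1}  Σf=6561+81+1=6643
q^15  k|15↦f(k): 1:1 3:81 5:625 15:50625  a_15=51332
n=16: 16·1 8·2 4·4 2·8 1·16  f→[65536+4096+256+16+1]=69905

6643, 51332, 69905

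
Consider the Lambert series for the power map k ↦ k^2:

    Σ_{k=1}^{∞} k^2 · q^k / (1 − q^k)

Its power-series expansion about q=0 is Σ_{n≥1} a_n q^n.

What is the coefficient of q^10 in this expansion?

a_10 = 130

[q^10] f(10)=100,f(5)=25,f(2)=4,f(1)=1 ⇒ 130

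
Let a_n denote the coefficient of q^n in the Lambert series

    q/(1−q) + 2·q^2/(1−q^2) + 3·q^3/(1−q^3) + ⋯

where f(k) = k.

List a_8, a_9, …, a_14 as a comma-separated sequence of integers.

15, 13, 18, 12, 28, 14, 24

q^8  k|8↦f(k): 1:1 2:2 4:4 8:8  a_8=15
q^9  k|9↦f(k): 9:9 3:3 1:1  a_9=13
n=10: 1·10 2·5 5·2 10·1  f→[1+2+5+10]=18
q^11  k|11↦f(k): 11:11 1:1  a_11=12
d|12:{12,6,4,3,2,1}  Σf=12+6+4+3+2+1=28
q^13  k|13↦f(k): 1:1 13:13  a_13=14
n=14: 14·1 7·2 2·7 1·14  f→[14+7+2+1]=24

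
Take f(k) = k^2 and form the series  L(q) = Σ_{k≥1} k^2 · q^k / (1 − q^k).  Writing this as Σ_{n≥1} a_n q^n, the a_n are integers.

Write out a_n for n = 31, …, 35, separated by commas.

962, 1365, 1220, 1450, 1300

q^31  k|31↦f(k): 1:1 31:961  a_31=962
q^32  k|32↦f(k): 32:1024 16:256 8:64 4:16 2:4 1:1  a_32=1365
q^33  k|33↦f(k): 33:1089 11:121 3:9 1:1  a_33=1220
n=34: 1·34 2·17 17·2 34·1  f→[1+4+289+1156]=1450
n=35: 35·1 7·5 5·7 1·35  f→[1225+49+25+1]=1300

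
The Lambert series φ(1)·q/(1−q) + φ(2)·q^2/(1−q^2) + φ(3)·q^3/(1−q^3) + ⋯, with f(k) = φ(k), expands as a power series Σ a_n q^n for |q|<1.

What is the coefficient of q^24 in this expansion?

[q^24] φ(24)=8,φ(12)=4,φ(8)=4,φ(6)=2,φ(4)=2,φ(3)=2,φ(2)=1,φ(1)=1 ⇒ 24

a_24 = 24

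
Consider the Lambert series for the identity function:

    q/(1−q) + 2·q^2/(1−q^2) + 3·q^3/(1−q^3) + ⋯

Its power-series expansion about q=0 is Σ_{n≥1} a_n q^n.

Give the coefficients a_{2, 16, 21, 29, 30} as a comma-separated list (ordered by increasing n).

3, 31, 32, 30, 72

q^2  k|2↦f(k): 1:1 2:2  a_2=3
[q^16] f(16)=16,f(8)=8,f(4)=4,f(2)=2,f(1)=1 ⇒ 31
[q^21] f(1)=1,f(3)=3,f(7)=7,f(21)=21 ⇒ 32
d|29:{29,1}  Σf=29+1=30
d|30:{1,2,3,5,6,10,15,30}  Σf=1+2+3+5+6+10+15+30=72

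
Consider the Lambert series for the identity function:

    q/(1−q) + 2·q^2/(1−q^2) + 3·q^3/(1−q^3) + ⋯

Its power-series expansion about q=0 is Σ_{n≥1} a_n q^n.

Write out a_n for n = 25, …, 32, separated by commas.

q^25  k|25↦f(k): 25:25 5:5 1:1  a_25=31
d|26:{26,13,2,1}  Σf=26+13+2+1=42
[q^27] f(27)=27,f(9)=9,f(3)=3,f(1)=1 ⇒ 40
n=28: 28·1 14·2 7·4 4·7 2·14 1·28  f→[28+14+7+4+2+1]=56
n=29: 29·1 1·29  f→[29+1]=30
n=30: 30·1 15·2 10·3 6·5 5·6 3·10 2·15 1·30  f→[30+15+10+6+5+3+2+1]=72
n=31: 31·1 1·31  f→[31+1]=32
q^32  k|32↦f(k): 32:32 16:16 8:8 4:4 2:2 1:1  a_32=63

31, 42, 40, 56, 30, 72, 32, 63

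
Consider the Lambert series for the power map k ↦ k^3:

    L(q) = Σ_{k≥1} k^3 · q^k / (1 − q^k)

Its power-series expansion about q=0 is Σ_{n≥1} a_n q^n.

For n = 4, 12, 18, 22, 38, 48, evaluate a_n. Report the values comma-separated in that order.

q^4  k|4↦f(k): 1:1 2:8 4:64  a_4=73
d|12:{12,6,4,3,2,1}  Σf=1728+216+64+27+8+1=2044
d|18:{1,2,3,6,9,18}  Σf=1+8+27+216+729+5832=6813
q^22  k|22↦f(k): 22:10648 11:1331 2:8 1:1  a_22=11988
n=38: 1·38 2·19 19·2 38·1  f→[1+8+6859+54872]=61740
q^48  k|48↦f(k): 1:1 2:8 3:27 4:64 6:216 8:512 12:1728 16:4096 24:13824 48:110592  a_48=131068

73, 2044, 6813, 11988, 61740, 131068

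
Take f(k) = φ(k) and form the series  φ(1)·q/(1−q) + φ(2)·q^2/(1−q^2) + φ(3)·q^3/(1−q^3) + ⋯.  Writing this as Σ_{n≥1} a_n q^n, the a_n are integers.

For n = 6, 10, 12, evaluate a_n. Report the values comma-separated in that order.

q^6  k|6↦φ(k): 1:1 2:1 3:2 6:2  a_6=6
d|10:{1,2,5,10}  Σφ=1+1+4+4=10
[q^12] φ(12)=4,φ(6)=2,φ(4)=2,φ(3)=2,φ(2)=1,φ(1)=1 ⇒ 12

6, 10, 12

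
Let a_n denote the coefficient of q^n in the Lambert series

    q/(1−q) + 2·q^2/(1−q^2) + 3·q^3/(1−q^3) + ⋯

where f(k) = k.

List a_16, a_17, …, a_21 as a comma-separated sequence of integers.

q^16  k|16↦f(k): 16:16 8:8 4:4 2:2 1:1  a_16=31
n=17: 17·1 1·17  f→[17+1]=18
n=18: 1·18 2·9 3·6 6·3 9·2 18·1  f→[1+2+3+6+9+18]=39
[q^19] f(19)=19,f(1)=1 ⇒ 20
n=20: 20·1 10·2 5·4 4·5 2·10 1·20  f→[20+10+5+4+2+1]=42
[q^21] f(1)=1,f(3)=3,f(7)=7,f(21)=21 ⇒ 32

31, 18, 39, 20, 42, 32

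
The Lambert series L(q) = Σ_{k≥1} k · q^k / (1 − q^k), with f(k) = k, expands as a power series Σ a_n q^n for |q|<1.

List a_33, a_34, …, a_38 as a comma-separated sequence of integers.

48, 54, 48, 91, 38, 60

n=33: 33·1 11·3 3·11 1·33  f→[33+11+3+1]=48
d|34:{1,2,17,34}  Σf=1+2+17+34=54
[q^35] f(1)=1,f(5)=5,f(7)=7,f(35)=35 ⇒ 48
d|36:{1,2,3,4,6,9,12,18,36}  Σf=1+2+3+4+6+9+12+18+36=91
n=37: 37·1 1·37  f→[37+1]=38
n=38: 1·38 2·19 19·2 38·1  f→[1+2+19+38]=60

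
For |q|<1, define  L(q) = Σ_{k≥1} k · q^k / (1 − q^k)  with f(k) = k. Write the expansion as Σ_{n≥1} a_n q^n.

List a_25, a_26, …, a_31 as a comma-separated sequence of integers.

31, 42, 40, 56, 30, 72, 32

d|25:{25,5,1}  Σf=25+5+1=31
d|26:{26,13,2,1}  Σf=26+13+2+1=42
d|27:{27,9,3,1}  Σf=27+9+3+1=40
q^28  k|28↦f(k): 1:1 2:2 4:4 7:7 14:14 28:28  a_28=56
d|29:{1,29}  Σf=1+29=30
d|30:{1,2,3,5,6,10,15,30}  Σf=1+2+3+5+6+10+15+30=72
[q^31] f(31)=31,f(1)=1 ⇒ 32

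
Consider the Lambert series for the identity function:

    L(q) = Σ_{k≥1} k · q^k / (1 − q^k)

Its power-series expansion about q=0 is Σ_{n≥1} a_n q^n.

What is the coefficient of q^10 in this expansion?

q^10  k|10↦f(k): 1:1 2:2 5:5 10:10  a_10=18

a_10 = 18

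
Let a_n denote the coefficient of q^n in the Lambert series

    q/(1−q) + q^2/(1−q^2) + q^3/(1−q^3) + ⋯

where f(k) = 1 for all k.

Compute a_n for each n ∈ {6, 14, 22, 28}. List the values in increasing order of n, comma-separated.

n=6: 6·1 3·2 2·3 1·6  f→[1+1+1+1]=4
q^14  k|14↦f(k): 1:1 2:1 7:1 14:1  a_14=4
d|22:{22,11,2,1}  Σf=1+1+1+1=4
[q^28] f(28)=1,f(14)=1,f(7)=1,f(4)=1,f(2)=1,f(1)=1 ⇒ 6

4, 4, 4, 6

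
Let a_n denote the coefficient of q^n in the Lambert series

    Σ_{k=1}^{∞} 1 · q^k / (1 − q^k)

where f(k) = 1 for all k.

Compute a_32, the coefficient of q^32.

d|32:{32,16,8,4,2,1}  Σf=1+1+1+1+1+1=6

a_32 = 6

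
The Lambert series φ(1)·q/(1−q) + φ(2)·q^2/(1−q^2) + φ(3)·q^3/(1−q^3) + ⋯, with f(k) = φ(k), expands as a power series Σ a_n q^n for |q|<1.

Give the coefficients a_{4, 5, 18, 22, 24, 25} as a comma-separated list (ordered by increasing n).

[q^4] φ(4)=2,φ(2)=1,φ(1)=1 ⇒ 4
d|5:{1,5}  Σφ=1+4=5
d|18:{18,9,6,3,2,1}  Σφ=6+6+2+2+1+1=18
[q^22] φ(22)=10,φ(11)=10,φ(2)=1,φ(1)=1 ⇒ 22
[q^24] φ(1)=1,φ(2)=1,φ(3)=2,φ(4)=2,φ(6)=2,φ(8)=4,φ(12)=4,φ(24)=8 ⇒ 24
n=25: 1·25 5·5 25·1  φ→[1+4+20]=25

4, 5, 18, 22, 24, 25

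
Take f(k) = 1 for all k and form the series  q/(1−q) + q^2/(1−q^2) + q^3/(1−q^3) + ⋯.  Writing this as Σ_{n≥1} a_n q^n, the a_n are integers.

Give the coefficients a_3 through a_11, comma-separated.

2, 3, 2, 4, 2, 4, 3, 4, 2

d|3:{1,3}  Σf=1+1=2
[q^4] f(4)=1,f(2)=1,f(1)=1 ⇒ 3
q^5  k|5↦f(k): 1:1 5:1  a_5=2
q^6  k|6↦f(k): 6:1 3:1 2:1 1:1  a_6=4
[q^7] f(1)=1,f(7)=1 ⇒ 2
[q^8] f(8)=1,f(4)=1,f(2)=1,f(1)=1 ⇒ 4
q^9  k|9↦f(k): 1:1 3:1 9:1  a_9=3
q^10  k|10↦f(k): 1:1 2:1 5:1 10:1  a_10=4
[q^11] f(11)=1,f(1)=1 ⇒ 2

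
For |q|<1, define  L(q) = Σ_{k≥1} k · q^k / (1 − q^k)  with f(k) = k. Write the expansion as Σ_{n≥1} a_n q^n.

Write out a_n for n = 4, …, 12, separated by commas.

7, 6, 12, 8, 15, 13, 18, 12, 28

n=4: 1·4 2·2 4·1  f→[1+2+4]=7
d|5:{5,1}  Σf=5+1=6
d|6:{6,3,2,1}  Σf=6+3+2+1=12
n=7: 7·1 1·7  f→[7+1]=8
[q^8] f(8)=8,f(4)=4,f(2)=2,f(1)=1 ⇒ 15
n=9: 1·9 3·3 9·1  f→[1+3+9]=13
d|10:{10,5,2,1}  Σf=10+5+2+1=18
d|11:{1,11}  Σf=1+11=12
[q^12] f(1)=1,f(2)=2,f(3)=3,f(4)=4,f(6)=6,f(12)=12 ⇒ 28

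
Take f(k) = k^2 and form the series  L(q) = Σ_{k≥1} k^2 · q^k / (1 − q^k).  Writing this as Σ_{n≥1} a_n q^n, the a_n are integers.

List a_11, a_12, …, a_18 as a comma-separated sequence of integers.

122, 210, 170, 250, 260, 341, 290, 455

[q^11] f(1)=1,f(11)=121 ⇒ 122
n=12: 12·1 6·2 4·3 3·4 2·6 1·12  f→[144+36+16+9+4+1]=210
q^13  k|13↦f(k): 1:1 13:169  a_13=170
n=14: 1·14 2·7 7·2 14·1  f→[1+4+49+196]=250
[q^15] f(15)=225,f(5)=25,f(3)=9,f(1)=1 ⇒ 260
[q^16] f(16)=256,f(8)=64,f(4)=16,f(2)=4,f(1)=1 ⇒ 341
[q^17] f(1)=1,f(17)=289 ⇒ 290
[q^18] f(18)=324,f(9)=81,f(6)=36,f(3)=9,f(2)=4,f(1)=1 ⇒ 455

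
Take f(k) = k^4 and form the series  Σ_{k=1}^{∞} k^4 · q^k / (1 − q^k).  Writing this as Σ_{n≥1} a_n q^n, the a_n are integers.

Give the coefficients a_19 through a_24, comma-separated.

130322, 170898, 196964, 248914, 279842, 358258

n=19: 19·1 1·19  f→[130321+1]=130322
d|20:{20,10,5,4,2,1}  Σf=160000+10000+625+256+16+1=170898
n=21: 1·21 3·7 7·3 21·1  f→[1+81+2401+194481]=196964
n=22: 1·22 2·11 11·2 22·1  f→[1+16+14641+234256]=248914
d|23:{1,23}  Σf=1+279841=279842
n=24: 24·1 12·2 8·3 6·4 4·6 3·8 2·12 1·24  f→[331776+20736+4096+1296+256+81+16+1]=358258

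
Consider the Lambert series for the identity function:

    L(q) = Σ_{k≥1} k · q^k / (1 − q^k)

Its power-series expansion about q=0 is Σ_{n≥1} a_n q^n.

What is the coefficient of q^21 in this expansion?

a_21 = 32

q^21  k|21↦f(k): 21:21 7:7 3:3 1:1  a_21=32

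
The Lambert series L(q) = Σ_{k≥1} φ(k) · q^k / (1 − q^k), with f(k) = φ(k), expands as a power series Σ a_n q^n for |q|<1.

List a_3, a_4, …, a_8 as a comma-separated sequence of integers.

n=3: 3·1 1·3  φ→[2+1]=3
[q^4] φ(4)=2,φ(2)=1,φ(1)=1 ⇒ 4
[q^5] φ(5)=4,φ(1)=1 ⇒ 5
q^6  k|6↦φ(k): 6:2 3:2 2:1 1:1  a_6=6
[q^7] φ(1)=1,φ(7)=6 ⇒ 7
[q^8] φ(8)=4,φ(4)=2,φ(2)=1,φ(1)=1 ⇒ 8

3, 4, 5, 6, 7, 8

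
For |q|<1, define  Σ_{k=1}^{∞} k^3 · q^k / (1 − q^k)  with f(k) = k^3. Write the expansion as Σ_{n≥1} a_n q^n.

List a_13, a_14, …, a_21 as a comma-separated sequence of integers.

d|13:{1,13}  Σf=1+2197=2198
[q^14] f(14)=2744,f(7)=343,f(2)=8,f(1)=1 ⇒ 3096
d|15:{1,3,5,15}  Σf=1+27+125+3375=3528
n=16: 16·1 8·2 4·4 2·8 1·16  f→[4096+512+64+8+1]=4681
n=17: 1·17 17·1  f→[1+4913]=4914
n=18: 1·18 2·9 3·6 6·3 9·2 18·1  f→[1+8+27+216+729+5832]=6813
d|19:{1,19}  Σf=1+6859=6860
n=20: 1·20 2·10 4·5 5·4 10·2 20·1  f→[1+8+64+125+1000+8000]=9198
d|21:{21,7,3,1}  Σf=9261+343+27+1=9632

2198, 3096, 3528, 4681, 4914, 6813, 6860, 9198, 9632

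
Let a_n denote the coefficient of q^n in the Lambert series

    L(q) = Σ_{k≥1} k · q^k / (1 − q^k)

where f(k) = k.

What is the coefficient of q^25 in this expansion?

[q^25] f(1)=1,f(5)=5,f(25)=25 ⇒ 31

a_25 = 31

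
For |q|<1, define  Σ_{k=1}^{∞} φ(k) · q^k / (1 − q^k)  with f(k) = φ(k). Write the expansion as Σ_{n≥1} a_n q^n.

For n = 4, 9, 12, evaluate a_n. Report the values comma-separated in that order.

n=4: 4·1 2·2 1·4  φ→[2+1+1]=4
[q^9] φ(9)=6,φ(3)=2,φ(1)=1 ⇒ 9
n=12: 1·12 2·6 3·4 4·3 6·2 12·1  φ→[1+1+2+2+2+4]=12

4, 9, 12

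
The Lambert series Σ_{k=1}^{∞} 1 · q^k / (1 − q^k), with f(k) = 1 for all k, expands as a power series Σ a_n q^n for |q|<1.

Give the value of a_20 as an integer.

a_20 = 6

n=20: 20·1 10·2 5·4 4·5 2·10 1·20  f→[1+1+1+1+1+1]=6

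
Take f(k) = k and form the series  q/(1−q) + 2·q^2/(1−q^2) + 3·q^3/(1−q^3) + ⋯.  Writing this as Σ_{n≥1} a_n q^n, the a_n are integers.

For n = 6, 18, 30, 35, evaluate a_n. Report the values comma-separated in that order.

12, 39, 72, 48

n=6: 1·6 2·3 3·2 6·1  f→[1+2+3+6]=12
q^18  k|18↦f(k): 1:1 2:2 3:3 6:6 9:9 18:18  a_18=39
[q^30] f(1)=1,f(2)=2,f(3)=3,f(5)=5,f(6)=6,f(10)=10,f(15)=15,f(30)=30 ⇒ 72
q^35  k|35↦f(k): 35:35 7:7 5:5 1:1  a_35=48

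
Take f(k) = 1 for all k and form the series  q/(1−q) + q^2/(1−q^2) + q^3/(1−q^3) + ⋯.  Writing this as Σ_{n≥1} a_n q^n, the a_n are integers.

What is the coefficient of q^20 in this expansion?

a_20 = 6

n=20: 1·20 2·10 4·5 5·4 10·2 20·1  f→[1+1+1+1+1+1]=6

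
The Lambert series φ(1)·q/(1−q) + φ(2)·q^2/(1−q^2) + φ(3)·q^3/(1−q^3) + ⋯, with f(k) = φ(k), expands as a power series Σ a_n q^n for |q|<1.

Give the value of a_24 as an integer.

[q^24] φ(1)=1,φ(2)=1,φ(3)=2,φ(4)=2,φ(6)=2,φ(8)=4,φ(12)=4,φ(24)=8 ⇒ 24

a_24 = 24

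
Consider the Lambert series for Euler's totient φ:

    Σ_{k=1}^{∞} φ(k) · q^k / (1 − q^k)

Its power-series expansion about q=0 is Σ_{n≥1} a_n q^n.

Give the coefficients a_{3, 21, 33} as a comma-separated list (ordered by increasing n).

n=3: 1·3 3·1  φ→[1+2]=3
q^21  k|21↦φ(k): 1:1 3:2 7:6 21:12  a_21=21
[q^33] φ(33)=20,φ(11)=10,φ(3)=2,φ(1)=1 ⇒ 33

3, 21, 33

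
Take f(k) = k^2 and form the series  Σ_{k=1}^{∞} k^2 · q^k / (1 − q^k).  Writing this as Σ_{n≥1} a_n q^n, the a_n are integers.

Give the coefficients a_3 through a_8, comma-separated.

[q^3] f(1)=1,f(3)=9 ⇒ 10
n=4: 1·4 2·2 4·1  f→[1+4+16]=21
n=5: 5·1 1·5  f→[25+1]=26
[q^6] f(6)=36,f(3)=9,f(2)=4,f(1)=1 ⇒ 50
[q^7] f(7)=49,f(1)=1 ⇒ 50
[q^8] f(8)=64,f(4)=16,f(2)=4,f(1)=1 ⇒ 85

10, 21, 26, 50, 50, 85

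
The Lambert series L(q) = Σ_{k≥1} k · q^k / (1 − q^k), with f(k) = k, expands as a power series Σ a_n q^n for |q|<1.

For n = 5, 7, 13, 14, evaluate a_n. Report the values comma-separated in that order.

n=5: 5·1 1·5  f→[5+1]=6
[q^7] f(7)=7,f(1)=1 ⇒ 8
q^13  k|13↦f(k): 1:1 13:13  a_13=14
[q^14] f(14)=14,f(7)=7,f(2)=2,f(1)=1 ⇒ 24

6, 8, 14, 24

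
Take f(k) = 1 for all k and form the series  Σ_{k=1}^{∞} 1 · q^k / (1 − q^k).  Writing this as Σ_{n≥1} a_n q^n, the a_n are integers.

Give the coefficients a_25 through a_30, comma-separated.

3, 4, 4, 6, 2, 8

n=25: 1·25 5·5 25·1  f→[1+1+1]=3
q^26  k|26↦f(k): 1:1 2:1 13:1 26:1  a_26=4
[q^27] f(27)=1,f(9)=1,f(3)=1,f(1)=1 ⇒ 4
d|28:{28,14,7,4,2,1}  Σf=1+1+1+1+1+1=6
q^29  k|29↦f(k): 29:1 1:1  a_29=2
q^30  k|30↦f(k): 30:1 15:1 10:1 6:1 5:1 3:1 2:1 1:1  a_30=8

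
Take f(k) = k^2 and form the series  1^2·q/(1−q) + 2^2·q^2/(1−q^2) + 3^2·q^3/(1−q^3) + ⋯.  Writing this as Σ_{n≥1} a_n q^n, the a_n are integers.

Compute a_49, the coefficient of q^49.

a_49 = 2451

d|49:{49,7,1}  Σf=2401+49+1=2451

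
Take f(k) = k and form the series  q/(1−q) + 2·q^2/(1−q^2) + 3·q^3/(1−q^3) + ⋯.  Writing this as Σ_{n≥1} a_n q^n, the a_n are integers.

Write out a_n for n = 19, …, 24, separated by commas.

[q^19] f(1)=1,f(19)=19 ⇒ 20
n=20: 1·20 2·10 4·5 5·4 10·2 20·1  f→[1+2+4+5+10+20]=42
[q^21] f(1)=1,f(3)=3,f(7)=7,f(21)=21 ⇒ 32
[q^22] f(22)=22,f(11)=11,f(2)=2,f(1)=1 ⇒ 36
q^23  k|23↦f(k): 23:23 1:1  a_23=24
d|24:{1,2,3,4,6,8,12,24}  Σf=1+2+3+4+6+8+12+24=60

20, 42, 32, 36, 24, 60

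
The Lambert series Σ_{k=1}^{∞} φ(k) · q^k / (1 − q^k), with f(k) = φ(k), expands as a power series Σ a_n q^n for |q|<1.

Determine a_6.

d|6:{1,2,3,6}  Σφ=1+1+2+2=6

a_6 = 6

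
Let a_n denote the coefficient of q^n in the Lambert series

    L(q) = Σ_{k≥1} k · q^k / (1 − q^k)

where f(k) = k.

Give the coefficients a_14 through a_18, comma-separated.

24, 24, 31, 18, 39

n=14: 14·1 7·2 2·7 1·14  f→[14+7+2+1]=24
q^15  k|15↦f(k): 15:15 5:5 3:3 1:1  a_15=24
q^16  k|16↦f(k): 16:16 8:8 4:4 2:2 1:1  a_16=31
q^17  k|17↦f(k): 1:1 17:17  a_17=18
d|18:{1,2,3,6,9,18}  Σf=1+2+3+6+9+18=39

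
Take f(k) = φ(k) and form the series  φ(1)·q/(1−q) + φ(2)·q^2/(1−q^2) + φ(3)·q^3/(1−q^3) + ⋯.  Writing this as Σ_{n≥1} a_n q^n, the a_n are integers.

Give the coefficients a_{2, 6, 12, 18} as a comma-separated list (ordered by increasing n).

n=2: 2·1 1·2  φ→[1+1]=2
n=6: 6·1 3·2 2·3 1·6  φ→[2+2+1+1]=6
d|12:{12,6,4,3,2,1}  Σφ=4+2+2+2+1+1=12
d|18:{18,9,6,3,2,1}  Σφ=6+6+2+2+1+1=18

2, 6, 12, 18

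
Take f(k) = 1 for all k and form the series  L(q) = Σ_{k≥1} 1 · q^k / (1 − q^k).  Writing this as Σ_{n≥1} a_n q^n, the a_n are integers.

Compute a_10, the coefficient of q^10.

[q^10] f(10)=1,f(5)=1,f(2)=1,f(1)=1 ⇒ 4

a_10 = 4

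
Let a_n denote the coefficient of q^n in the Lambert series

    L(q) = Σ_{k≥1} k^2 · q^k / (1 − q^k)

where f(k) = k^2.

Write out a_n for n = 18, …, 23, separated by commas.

d|18:{18,9,6,3,2,1}  Σf=324+81+36+9+4+1=455
d|19:{19,1}  Σf=361+1=362
[q^20] f(1)=1,f(2)=4,f(4)=16,f(5)=25,f(10)=100,f(20)=400 ⇒ 546
n=21: 21·1 7·3 3·7 1·21  f→[441+49+9+1]=500
[q^22] f(22)=484,f(11)=121,f(2)=4,f(1)=1 ⇒ 610
d|23:{23,1}  Σf=529+1=530

455, 362, 546, 500, 610, 530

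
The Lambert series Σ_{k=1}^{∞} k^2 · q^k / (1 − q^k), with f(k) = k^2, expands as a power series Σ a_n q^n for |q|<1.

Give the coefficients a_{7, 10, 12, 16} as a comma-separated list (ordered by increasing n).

50, 130, 210, 341

d|7:{7,1}  Σf=49+1=50
d|10:{1,2,5,10}  Σf=1+4+25+100=130
q^12  k|12↦f(k): 1:1 2:4 3:9 4:16 6:36 12:144  a_12=210
q^16  k|16↦f(k): 16:256 8:64 4:16 2:4 1:1  a_16=341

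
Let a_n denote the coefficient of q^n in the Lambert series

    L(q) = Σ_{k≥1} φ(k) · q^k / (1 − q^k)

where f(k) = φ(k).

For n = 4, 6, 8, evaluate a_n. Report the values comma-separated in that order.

d|4:{1,2,4}  Σφ=1+1+2=4
d|6:{6,3,2,1}  Σφ=2+2+1+1=6
q^8  k|8↦φ(k): 8:4 4:2 2:1 1:1  a_8=8

4, 6, 8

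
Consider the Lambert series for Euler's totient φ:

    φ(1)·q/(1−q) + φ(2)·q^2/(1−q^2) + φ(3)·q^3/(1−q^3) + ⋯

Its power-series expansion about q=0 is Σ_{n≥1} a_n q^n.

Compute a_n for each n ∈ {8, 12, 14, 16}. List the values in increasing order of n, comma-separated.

[q^8] φ(1)=1,φ(2)=1,φ(4)=2,φ(8)=4 ⇒ 8
d|12:{12,6,4,3,2,1}  Σφ=4+2+2+2+1+1=12
q^14  k|14↦φ(k): 14:6 7:6 2:1 1:1  a_14=14
[q^16] φ(16)=8,φ(8)=4,φ(4)=2,φ(2)=1,φ(1)=1 ⇒ 16

8, 12, 14, 16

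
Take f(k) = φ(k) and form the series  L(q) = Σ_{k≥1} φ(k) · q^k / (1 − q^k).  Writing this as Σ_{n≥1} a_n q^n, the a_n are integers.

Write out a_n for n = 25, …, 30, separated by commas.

n=25: 1·25 5·5 25·1  φ→[1+4+20]=25
[q^26] φ(1)=1,φ(2)=1,φ(13)=12,φ(26)=12 ⇒ 26
q^27  k|27↦φ(k): 27:18 9:6 3:2 1:1  a_27=27
[q^28] φ(1)=1,φ(2)=1,φ(4)=2,φ(7)=6,φ(14)=6,φ(28)=12 ⇒ 28
q^29  k|29↦φ(k): 29:28 1:1  a_29=29
q^30  k|30↦φ(k): 30:8 15:8 10:4 6:2 5:4 3:2 2:1 1:1  a_30=30

25, 26, 27, 28, 29, 30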